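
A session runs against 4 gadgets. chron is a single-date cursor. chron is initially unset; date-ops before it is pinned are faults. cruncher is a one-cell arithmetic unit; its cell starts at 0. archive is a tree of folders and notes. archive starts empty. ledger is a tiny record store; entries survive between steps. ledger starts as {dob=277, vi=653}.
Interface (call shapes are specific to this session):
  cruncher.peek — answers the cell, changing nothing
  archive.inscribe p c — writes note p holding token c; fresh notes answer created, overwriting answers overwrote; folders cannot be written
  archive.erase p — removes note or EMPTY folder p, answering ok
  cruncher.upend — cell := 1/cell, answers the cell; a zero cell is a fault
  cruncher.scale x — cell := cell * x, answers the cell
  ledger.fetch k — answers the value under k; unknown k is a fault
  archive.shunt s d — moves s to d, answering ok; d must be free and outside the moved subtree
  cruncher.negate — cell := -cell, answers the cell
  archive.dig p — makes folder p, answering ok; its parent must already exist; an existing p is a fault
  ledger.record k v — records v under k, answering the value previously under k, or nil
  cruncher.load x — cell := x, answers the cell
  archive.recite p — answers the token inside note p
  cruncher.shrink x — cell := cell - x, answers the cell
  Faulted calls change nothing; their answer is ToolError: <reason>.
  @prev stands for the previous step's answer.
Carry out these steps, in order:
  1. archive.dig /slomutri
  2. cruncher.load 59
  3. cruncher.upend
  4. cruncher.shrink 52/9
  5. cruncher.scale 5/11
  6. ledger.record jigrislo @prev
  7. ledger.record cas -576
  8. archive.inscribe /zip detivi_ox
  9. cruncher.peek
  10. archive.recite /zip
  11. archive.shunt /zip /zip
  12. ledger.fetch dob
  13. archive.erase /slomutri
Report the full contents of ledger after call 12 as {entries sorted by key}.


>> dig(p: /slomutri)
<< ok
>> load(x: 59)
<< 59
>> upend()
<< 1/59
>> shrink(x: 52/9)
<< -3059/531
>> scale(x: 5/11)
<< -15295/5841
>> record(k: jigrislo, v: @prev)
<< nil
>> record(k: cas, v: -576)
<< nil
>> inscribe(p: /zip, c: detivi_ox)
<< created
>> peek()
<< -15295/5841
>> recite(p: /zip)
<< detivi_ox
>> shunt(s: /zip, d: /zip)
<< ToolError: exists
>> fetch(k: dob)
<< 277
>> erase(p: /slomutri)
<< ok

Answer: {cas=-576, dob=277, jigrislo=-15295/5841, vi=653}


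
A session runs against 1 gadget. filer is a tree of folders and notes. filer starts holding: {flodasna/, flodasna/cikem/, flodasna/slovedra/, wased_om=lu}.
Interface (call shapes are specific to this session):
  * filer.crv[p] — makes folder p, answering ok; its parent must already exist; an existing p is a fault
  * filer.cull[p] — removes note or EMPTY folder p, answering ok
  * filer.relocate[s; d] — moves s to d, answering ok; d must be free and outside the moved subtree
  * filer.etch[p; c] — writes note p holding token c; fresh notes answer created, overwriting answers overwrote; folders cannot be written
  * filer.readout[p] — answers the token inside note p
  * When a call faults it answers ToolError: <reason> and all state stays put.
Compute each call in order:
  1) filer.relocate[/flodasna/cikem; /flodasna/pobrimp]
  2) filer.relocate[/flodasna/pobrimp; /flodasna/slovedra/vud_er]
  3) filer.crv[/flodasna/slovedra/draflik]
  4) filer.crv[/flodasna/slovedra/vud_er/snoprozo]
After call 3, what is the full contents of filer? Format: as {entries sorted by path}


Answer: {flodasna/, flodasna/slovedra/, flodasna/slovedra/draflik/, flodasna/slovedra/vud_er/, wased_om=lu}

Derivation:
Act: filer.relocate[s='/flodasna/cikem'; d='/flodasna/pobrimp']
Obs: ok
Act: filer.relocate[s='/flodasna/pobrimp'; d='/flodasna/slovedra/vud_er']
Obs: ok
Act: filer.crv[p='/flodasna/slovedra/draflik']
Obs: ok
Act: filer.crv[p='/flodasna/slovedra/vud_er/snoprozo']
Obs: ok


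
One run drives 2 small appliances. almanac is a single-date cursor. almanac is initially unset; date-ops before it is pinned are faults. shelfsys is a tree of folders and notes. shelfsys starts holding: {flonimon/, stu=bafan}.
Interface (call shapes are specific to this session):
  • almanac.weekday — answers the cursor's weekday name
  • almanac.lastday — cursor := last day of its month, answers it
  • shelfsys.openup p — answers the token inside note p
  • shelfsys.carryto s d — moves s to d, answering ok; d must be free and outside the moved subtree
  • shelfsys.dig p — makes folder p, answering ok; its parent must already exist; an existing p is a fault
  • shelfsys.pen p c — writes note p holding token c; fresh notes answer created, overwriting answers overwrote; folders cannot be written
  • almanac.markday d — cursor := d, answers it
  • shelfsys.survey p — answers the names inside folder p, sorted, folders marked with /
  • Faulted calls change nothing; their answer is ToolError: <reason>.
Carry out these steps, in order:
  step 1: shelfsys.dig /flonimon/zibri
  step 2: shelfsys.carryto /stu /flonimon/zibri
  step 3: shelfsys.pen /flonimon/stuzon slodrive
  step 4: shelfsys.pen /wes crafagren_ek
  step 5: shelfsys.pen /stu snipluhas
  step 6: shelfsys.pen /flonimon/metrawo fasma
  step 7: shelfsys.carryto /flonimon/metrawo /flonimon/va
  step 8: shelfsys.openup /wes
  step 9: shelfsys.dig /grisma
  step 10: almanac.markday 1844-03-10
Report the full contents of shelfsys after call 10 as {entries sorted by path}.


Answer: {flonimon/, flonimon/stuzon=slodrive, flonimon/va=fasma, flonimon/zibri/, grisma/, stu=snipluhas, wes=crafagren_ek}

Derivation:
! shelfsys.dig(p='/flonimon/zibri') == ok
! shelfsys.carryto(s='/stu', d='/flonimon/zibri') == ToolError: exists
! shelfsys.pen(p='/flonimon/stuzon', c='slodrive') == created
! shelfsys.pen(p='/wes', c='crafagren_ek') == created
! shelfsys.pen(p='/stu', c='snipluhas') == overwrote
! shelfsys.pen(p='/flonimon/metrawo', c='fasma') == created
! shelfsys.carryto(s='/flonimon/metrawo', d='/flonimon/va') == ok
! shelfsys.openup(p='/wes') == crafagren_ek
! shelfsys.dig(p='/grisma') == ok
! almanac.markday(d='1844-03-10') == 1844-03-10


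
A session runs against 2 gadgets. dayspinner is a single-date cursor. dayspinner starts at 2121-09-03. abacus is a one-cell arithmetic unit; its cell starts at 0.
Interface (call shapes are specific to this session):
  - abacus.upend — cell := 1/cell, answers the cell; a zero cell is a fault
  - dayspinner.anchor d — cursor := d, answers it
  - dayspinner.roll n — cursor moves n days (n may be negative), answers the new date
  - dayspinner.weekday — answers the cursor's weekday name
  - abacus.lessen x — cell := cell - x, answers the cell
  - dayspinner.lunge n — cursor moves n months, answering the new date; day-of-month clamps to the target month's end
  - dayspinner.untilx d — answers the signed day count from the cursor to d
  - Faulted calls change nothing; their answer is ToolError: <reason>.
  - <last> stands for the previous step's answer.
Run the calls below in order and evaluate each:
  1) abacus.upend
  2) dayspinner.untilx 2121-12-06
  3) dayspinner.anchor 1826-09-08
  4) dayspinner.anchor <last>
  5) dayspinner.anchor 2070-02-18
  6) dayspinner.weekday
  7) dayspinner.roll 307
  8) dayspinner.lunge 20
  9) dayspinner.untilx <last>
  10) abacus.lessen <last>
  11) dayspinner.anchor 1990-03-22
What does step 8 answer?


Answer: 2072-08-22

Derivation:
// 1. abacus.upend() ~> ToolError: reciprocal of zero
// 2. dayspinner.untilx(d=2121-12-06) ~> 94
// 3. dayspinner.anchor(d=1826-09-08) ~> 1826-09-08
// 4. dayspinner.anchor(d=<last>) ~> 1826-09-08
// 5. dayspinner.anchor(d=2070-02-18) ~> 2070-02-18
// 6. dayspinner.weekday() ~> Tuesday
// 7. dayspinner.roll(n=307) ~> 2070-12-22
// 8. dayspinner.lunge(n=20) ~> 2072-08-22
// 9. dayspinner.untilx(d=<last>) ~> 0
// 10. abacus.lessen(x=<last>) ~> 0
// 11. dayspinner.anchor(d=1990-03-22) ~> 1990-03-22


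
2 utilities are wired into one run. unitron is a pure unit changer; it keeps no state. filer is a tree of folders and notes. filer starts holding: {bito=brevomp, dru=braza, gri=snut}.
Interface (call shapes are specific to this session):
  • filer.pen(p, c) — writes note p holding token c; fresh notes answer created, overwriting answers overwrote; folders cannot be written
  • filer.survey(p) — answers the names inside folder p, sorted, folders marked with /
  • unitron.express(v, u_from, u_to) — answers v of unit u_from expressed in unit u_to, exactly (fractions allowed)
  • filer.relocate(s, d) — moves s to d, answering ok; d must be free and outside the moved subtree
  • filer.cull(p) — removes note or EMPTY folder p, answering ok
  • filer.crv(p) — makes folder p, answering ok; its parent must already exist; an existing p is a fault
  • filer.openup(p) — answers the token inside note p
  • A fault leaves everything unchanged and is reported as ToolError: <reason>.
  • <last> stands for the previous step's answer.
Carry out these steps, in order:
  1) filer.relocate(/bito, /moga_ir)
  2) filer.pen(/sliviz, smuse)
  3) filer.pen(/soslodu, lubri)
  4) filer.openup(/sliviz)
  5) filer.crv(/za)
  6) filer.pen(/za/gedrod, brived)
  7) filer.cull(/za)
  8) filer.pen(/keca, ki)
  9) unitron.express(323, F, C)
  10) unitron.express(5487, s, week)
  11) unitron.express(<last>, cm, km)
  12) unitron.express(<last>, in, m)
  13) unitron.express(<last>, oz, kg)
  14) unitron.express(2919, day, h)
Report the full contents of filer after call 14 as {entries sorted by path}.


Answer: {dru=braza, gri=snut, keca=ki, moga_ir=brevomp, sliviz=smuse, soslodu=lubri, za/, za/gedrod=brived}

Derivation:
CALL filer.relocate[s='/bito'; d='/moga_ir']
RET  ok
CALL filer.pen[p='/sliviz'; c='smuse']
RET  created
CALL filer.pen[p='/soslodu'; c='lubri']
RET  created
CALL filer.openup[p='/sliviz']
RET  smuse
CALL filer.crv[p='/za']
RET  ok
CALL filer.pen[p='/za/gedrod'; c='brived']
RET  created
CALL filer.cull[p='/za']
RET  ToolError: not empty
CALL filer.pen[p='/keca'; c='ki']
RET  created
CALL unitron.express[v='323'; u_from='F'; u_to='C']
RET  485/3
CALL unitron.express[v='5487'; u_from='s'; u_to='week']
RET  1829/201600
CALL unitron.express[v='<last>'; u_from='cm'; u_to='km']
RET  1829/20160000000
CALL unitron.express[v='<last>'; u_from='in'; u_to='m']
RET  232283/100800000000000
CALL unitron.express[v='<last>'; u_from='oz'; u_to='kg']
RET  1505168521153/23040000000000000000000
CALL unitron.express[v='2919'; u_from='day'; u_to='h']
RET  70056


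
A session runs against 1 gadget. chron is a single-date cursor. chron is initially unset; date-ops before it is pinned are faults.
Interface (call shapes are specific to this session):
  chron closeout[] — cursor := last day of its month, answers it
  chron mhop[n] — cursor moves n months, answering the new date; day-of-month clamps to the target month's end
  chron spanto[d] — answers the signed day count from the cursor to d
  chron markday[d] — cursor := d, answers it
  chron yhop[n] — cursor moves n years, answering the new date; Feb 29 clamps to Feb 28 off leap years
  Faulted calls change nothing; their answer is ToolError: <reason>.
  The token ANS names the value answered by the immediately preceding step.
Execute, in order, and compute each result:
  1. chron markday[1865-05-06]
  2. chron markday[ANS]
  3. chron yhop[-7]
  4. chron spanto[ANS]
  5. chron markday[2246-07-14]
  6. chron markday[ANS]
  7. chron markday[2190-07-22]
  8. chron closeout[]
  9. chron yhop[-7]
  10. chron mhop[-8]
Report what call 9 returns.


Answer: 2183-07-31

Derivation:
Step: chron markday[d→1865-05-06]
Result: 1865-05-06
Step: chron markday[d→ANS]
Result: 1865-05-06
Step: chron yhop[n→-7]
Result: 1858-05-06
Step: chron spanto[d→ANS]
Result: 0
Step: chron markday[d→2246-07-14]
Result: 2246-07-14
Step: chron markday[d→ANS]
Result: 2246-07-14
Step: chron markday[d→2190-07-22]
Result: 2190-07-22
Step: chron closeout[]
Result: 2190-07-31
Step: chron yhop[n→-7]
Result: 2183-07-31
Step: chron mhop[n→-8]
Result: 2182-11-30


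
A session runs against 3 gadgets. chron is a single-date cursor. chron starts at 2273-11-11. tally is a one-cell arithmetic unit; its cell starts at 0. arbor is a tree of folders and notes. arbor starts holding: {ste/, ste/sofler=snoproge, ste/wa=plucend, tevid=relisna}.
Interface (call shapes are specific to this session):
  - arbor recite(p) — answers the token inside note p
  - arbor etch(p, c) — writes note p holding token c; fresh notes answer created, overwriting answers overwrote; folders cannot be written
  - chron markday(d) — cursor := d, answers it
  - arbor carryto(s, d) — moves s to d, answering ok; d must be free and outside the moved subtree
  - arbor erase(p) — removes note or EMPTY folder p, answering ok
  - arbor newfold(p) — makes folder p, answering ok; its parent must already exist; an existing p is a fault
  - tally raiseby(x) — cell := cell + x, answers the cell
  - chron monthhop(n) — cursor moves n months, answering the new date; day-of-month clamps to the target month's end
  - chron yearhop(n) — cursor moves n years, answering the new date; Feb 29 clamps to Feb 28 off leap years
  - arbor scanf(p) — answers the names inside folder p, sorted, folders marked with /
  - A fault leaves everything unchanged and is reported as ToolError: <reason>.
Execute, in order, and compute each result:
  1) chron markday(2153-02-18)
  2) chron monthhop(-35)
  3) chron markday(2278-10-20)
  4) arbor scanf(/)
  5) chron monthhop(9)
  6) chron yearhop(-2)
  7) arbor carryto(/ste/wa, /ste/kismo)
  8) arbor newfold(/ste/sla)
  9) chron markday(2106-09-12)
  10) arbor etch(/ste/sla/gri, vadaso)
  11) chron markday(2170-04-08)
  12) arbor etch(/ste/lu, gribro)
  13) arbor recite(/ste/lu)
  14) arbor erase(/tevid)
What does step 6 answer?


Answer: 2277-07-20

Derivation:
==> chron markday(2153-02-18)
<== 2153-02-18
==> chron monthhop(-35)
<== 2150-03-18
==> chron markday(2278-10-20)
<== 2278-10-20
==> arbor scanf(/)
<== [ste/, tevid]
==> chron monthhop(9)
<== 2279-07-20
==> chron yearhop(-2)
<== 2277-07-20
==> arbor carryto(/ste/wa, /ste/kismo)
<== ok
==> arbor newfold(/ste/sla)
<== ok
==> chron markday(2106-09-12)
<== 2106-09-12
==> arbor etch(/ste/sla/gri, vadaso)
<== created
==> chron markday(2170-04-08)
<== 2170-04-08
==> arbor etch(/ste/lu, gribro)
<== created
==> arbor recite(/ste/lu)
<== gribro
==> arbor erase(/tevid)
<== ok


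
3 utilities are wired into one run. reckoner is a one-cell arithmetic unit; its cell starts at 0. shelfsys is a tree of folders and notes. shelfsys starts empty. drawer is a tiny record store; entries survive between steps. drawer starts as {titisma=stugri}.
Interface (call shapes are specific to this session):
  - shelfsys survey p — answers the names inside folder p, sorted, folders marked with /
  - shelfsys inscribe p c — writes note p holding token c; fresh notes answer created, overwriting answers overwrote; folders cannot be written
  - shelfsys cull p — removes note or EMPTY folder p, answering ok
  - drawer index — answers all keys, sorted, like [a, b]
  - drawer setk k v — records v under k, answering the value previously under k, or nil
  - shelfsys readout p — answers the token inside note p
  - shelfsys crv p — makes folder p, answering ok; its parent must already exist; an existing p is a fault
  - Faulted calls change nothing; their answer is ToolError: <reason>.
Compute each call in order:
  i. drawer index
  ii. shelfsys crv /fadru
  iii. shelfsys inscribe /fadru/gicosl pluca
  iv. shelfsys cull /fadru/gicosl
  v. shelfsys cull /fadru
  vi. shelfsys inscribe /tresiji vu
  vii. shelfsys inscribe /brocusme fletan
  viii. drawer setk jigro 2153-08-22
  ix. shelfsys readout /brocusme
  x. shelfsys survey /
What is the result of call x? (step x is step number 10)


Answer: [brocusme, tresiji]

Derivation:
>> drawer index()
<< [titisma]
>> shelfsys crv(p='/fadru')
<< ok
>> shelfsys inscribe(p='/fadru/gicosl', c='pluca')
<< created
>> shelfsys cull(p='/fadru/gicosl')
<< ok
>> shelfsys cull(p='/fadru')
<< ok
>> shelfsys inscribe(p='/tresiji', c='vu')
<< created
>> shelfsys inscribe(p='/brocusme', c='fletan')
<< created
>> drawer setk(k='jigro', v='2153-08-22')
<< nil
>> shelfsys readout(p='/brocusme')
<< fletan
>> shelfsys survey(p='/')
<< [brocusme, tresiji]


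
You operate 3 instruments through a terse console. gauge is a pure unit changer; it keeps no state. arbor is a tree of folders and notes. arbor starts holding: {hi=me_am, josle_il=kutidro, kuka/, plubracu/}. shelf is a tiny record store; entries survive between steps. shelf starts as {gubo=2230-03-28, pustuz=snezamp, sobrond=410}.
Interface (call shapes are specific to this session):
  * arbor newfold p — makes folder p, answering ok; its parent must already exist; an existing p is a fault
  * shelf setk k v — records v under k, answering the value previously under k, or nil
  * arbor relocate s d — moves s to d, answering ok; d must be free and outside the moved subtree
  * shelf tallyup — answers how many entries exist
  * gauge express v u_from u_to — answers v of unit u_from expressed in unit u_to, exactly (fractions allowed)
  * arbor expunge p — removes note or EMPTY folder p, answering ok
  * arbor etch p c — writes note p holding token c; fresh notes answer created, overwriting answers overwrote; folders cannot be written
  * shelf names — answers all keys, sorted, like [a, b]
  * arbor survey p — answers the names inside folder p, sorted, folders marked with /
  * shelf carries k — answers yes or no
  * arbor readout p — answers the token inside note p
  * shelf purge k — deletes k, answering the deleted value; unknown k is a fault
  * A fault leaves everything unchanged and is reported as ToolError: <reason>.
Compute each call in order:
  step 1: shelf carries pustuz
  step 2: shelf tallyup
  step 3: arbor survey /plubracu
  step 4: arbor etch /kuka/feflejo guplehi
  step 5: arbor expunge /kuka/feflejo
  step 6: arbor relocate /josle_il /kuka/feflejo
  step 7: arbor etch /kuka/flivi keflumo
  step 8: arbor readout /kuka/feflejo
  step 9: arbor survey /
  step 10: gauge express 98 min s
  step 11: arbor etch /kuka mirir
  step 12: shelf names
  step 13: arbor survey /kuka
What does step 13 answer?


% 1. shelf carries(pustuz) -> yes
% 2. shelf tallyup() -> 3
% 3. arbor survey(/plubracu) -> []
% 4. arbor etch(/kuka/feflejo, guplehi) -> created
% 5. arbor expunge(/kuka/feflejo) -> ok
% 6. arbor relocate(/josle_il, /kuka/feflejo) -> ok
% 7. arbor etch(/kuka/flivi, keflumo) -> created
% 8. arbor readout(/kuka/feflejo) -> kutidro
% 9. arbor survey(/) -> [hi, kuka/, plubracu/]
% 10. gauge express(98, min, s) -> 5880
% 11. arbor etch(/kuka, mirir) -> ToolError: is a directory
% 12. shelf names() -> [gubo, pustuz, sobrond]
% 13. arbor survey(/kuka) -> [feflejo, flivi]

Answer: [feflejo, flivi]


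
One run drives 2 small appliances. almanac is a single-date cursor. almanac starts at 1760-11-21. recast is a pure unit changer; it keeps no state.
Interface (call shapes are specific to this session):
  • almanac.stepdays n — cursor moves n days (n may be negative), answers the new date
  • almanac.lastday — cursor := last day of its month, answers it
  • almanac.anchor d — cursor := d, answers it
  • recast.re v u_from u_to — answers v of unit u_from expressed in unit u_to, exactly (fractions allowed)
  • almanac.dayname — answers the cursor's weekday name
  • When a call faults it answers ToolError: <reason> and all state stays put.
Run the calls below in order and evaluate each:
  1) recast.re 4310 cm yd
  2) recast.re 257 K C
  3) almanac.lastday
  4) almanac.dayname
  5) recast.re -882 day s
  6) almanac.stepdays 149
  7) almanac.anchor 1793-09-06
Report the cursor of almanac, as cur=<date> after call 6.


-> recast.re(v='4310', u_from='cm', u_to='yd')
<- 53875/1143
-> recast.re(v='257', u_from='K', u_to='C')
<- -323/20
-> almanac.lastday()
<- 1760-11-30
-> almanac.dayname()
<- Sunday
-> recast.re(v='-882', u_from='day', u_to='s')
<- -76204800
-> almanac.stepdays(n='149')
<- 1761-04-28
-> almanac.anchor(d='1793-09-06')
<- 1793-09-06

Answer: cur=1761-04-28


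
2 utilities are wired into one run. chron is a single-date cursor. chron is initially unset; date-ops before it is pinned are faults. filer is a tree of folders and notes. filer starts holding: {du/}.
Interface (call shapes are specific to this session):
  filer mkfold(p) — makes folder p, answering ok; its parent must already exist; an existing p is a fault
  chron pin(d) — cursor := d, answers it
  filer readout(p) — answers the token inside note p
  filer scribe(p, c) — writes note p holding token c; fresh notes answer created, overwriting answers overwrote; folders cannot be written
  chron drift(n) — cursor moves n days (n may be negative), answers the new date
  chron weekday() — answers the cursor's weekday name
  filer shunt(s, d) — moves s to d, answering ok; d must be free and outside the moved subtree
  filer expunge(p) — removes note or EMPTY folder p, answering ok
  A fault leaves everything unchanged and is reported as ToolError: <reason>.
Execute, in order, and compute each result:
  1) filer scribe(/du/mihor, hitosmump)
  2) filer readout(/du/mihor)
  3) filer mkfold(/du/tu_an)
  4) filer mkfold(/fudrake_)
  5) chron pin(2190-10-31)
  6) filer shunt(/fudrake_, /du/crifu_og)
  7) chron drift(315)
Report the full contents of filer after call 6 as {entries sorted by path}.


% 1. filer scribe(/du/mihor, hitosmump) -> created
% 2. filer readout(/du/mihor) -> hitosmump
% 3. filer mkfold(/du/tu_an) -> ok
% 4. filer mkfold(/fudrake_) -> ok
% 5. chron pin(2190-10-31) -> 2190-10-31
% 6. filer shunt(/fudrake_, /du/crifu_og) -> ok
% 7. chron drift(315) -> 2191-09-11

Answer: {du/, du/crifu_og/, du/mihor=hitosmump, du/tu_an/}


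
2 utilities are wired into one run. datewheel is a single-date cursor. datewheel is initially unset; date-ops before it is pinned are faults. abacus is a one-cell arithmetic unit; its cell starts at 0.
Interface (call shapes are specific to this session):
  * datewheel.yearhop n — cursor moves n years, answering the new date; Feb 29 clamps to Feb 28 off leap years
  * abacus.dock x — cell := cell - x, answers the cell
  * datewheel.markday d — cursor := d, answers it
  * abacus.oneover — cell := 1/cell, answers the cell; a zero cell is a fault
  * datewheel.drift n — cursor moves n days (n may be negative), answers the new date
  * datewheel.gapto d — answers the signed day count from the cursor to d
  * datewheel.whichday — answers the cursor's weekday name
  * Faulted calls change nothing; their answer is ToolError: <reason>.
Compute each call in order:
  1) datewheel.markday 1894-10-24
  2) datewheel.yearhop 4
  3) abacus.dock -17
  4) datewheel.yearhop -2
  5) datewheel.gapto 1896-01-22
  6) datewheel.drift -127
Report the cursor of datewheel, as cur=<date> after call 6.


Answer: cur=1896-06-19

Derivation:
Act: datewheel.markday[d='1894-10-24']
Obs: 1894-10-24
Act: datewheel.yearhop[n='4']
Obs: 1898-10-24
Act: abacus.dock[x='-17']
Obs: 17
Act: datewheel.yearhop[n='-2']
Obs: 1896-10-24
Act: datewheel.gapto[d='1896-01-22']
Obs: -276
Act: datewheel.drift[n='-127']
Obs: 1896-06-19


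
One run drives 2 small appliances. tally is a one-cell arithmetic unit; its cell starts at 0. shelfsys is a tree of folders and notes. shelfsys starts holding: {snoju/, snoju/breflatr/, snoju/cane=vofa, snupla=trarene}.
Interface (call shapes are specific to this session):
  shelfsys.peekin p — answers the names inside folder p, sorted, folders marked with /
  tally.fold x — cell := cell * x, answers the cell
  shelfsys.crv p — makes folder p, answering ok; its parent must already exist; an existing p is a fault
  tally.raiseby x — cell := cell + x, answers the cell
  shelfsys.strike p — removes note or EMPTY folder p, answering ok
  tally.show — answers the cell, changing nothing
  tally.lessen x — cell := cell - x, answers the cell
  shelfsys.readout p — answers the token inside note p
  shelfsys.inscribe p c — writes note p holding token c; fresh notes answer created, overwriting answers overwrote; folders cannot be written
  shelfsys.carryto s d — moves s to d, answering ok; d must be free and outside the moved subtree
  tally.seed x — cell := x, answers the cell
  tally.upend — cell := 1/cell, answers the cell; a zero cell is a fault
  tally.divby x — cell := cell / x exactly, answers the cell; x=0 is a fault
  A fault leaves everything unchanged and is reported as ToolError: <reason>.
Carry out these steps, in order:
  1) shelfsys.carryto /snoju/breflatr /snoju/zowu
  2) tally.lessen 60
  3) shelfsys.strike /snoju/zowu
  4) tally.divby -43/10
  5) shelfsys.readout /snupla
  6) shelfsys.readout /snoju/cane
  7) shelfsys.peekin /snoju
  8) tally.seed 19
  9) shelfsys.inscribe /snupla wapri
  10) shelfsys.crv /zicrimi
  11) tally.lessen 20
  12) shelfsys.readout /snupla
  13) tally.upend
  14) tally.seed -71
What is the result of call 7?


Answer: [cane]

Derivation:
[in] carryto /snoju/breflatr /snoju/zowu
= ok
[in] lessen 60
= -60
[in] strike /snoju/zowu
= ok
[in] divby -43/10
= 600/43
[in] readout /snupla
= trarene
[in] readout /snoju/cane
= vofa
[in] peekin /snoju
= [cane]
[in] seed 19
= 19
[in] inscribe /snupla wapri
= overwrote
[in] crv /zicrimi
= ok
[in] lessen 20
= -1
[in] readout /snupla
= wapri
[in] upend
= -1
[in] seed -71
= -71


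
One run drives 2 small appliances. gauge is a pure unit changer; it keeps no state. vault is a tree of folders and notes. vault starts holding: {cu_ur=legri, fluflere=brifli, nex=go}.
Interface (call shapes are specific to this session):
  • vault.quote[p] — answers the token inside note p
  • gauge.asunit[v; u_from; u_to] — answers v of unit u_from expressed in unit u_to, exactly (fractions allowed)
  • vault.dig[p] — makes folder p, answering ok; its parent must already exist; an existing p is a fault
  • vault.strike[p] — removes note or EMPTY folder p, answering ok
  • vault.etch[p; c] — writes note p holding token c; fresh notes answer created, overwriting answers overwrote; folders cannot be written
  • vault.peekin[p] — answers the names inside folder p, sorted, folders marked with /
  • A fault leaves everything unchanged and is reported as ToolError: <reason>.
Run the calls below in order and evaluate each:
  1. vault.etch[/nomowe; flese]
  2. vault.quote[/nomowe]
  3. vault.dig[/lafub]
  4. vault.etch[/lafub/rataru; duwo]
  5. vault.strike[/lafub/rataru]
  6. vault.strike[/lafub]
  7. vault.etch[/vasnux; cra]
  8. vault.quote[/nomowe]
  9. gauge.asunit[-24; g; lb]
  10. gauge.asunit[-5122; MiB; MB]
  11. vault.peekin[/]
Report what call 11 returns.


==> vault.etch(/nomowe, flese)
<== created
==> vault.quote(/nomowe)
<== flese
==> vault.dig(/lafub)
<== ok
==> vault.etch(/lafub/rataru, duwo)
<== created
==> vault.strike(/lafub/rataru)
<== ok
==> vault.strike(/lafub)
<== ok
==> vault.etch(/vasnux, cra)
<== created
==> vault.quote(/nomowe)
<== flese
==> gauge.asunit(-24, g, lb)
<== -2400000/45359237
==> gauge.asunit(-5122, MiB, MB)
<== -83918848/15625
==> vault.peekin(/)
<== [cu_ur, fluflere, nex, nomowe, vasnux]

Answer: [cu_ur, fluflere, nex, nomowe, vasnux]


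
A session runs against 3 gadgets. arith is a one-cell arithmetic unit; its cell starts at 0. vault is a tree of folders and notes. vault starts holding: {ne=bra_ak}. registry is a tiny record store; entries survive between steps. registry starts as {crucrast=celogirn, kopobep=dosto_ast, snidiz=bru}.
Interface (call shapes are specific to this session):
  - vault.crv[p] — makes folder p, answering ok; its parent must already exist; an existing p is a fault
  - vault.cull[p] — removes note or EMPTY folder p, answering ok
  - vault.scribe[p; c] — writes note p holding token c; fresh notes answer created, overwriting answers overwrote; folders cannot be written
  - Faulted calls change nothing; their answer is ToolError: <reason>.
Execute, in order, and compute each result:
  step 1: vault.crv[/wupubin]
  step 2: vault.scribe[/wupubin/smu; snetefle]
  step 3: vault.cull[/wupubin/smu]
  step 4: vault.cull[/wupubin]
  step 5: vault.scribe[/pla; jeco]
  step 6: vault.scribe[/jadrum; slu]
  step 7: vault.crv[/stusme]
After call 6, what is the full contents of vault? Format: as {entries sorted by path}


·→ vault.crv(p: /wupubin)
·← ok
·→ vault.scribe(p: /wupubin/smu, c: snetefle)
·← created
·→ vault.cull(p: /wupubin/smu)
·← ok
·→ vault.cull(p: /wupubin)
·← ok
·→ vault.scribe(p: /pla, c: jeco)
·← created
·→ vault.scribe(p: /jadrum, c: slu)
·← created
·→ vault.crv(p: /stusme)
·← ok

Answer: {jadrum=slu, ne=bra_ak, pla=jeco}


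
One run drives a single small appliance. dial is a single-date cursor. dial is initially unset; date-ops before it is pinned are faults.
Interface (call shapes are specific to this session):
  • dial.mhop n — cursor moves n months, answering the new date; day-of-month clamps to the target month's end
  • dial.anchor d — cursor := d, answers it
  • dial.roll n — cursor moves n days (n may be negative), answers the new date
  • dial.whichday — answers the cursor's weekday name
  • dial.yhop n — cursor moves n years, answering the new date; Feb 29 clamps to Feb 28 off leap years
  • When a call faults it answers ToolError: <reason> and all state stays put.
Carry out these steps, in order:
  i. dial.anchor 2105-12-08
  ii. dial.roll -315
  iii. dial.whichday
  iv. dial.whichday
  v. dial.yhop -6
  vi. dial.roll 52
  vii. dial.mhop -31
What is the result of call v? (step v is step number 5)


Answer: 2099-01-27

Derivation:
==> dial.anchor(d: 2105-12-08)
<== 2105-12-08
==> dial.roll(n: -315)
<== 2105-01-27
==> dial.whichday()
<== Tuesday
==> dial.whichday()
<== Tuesday
==> dial.yhop(n: -6)
<== 2099-01-27
==> dial.roll(n: 52)
<== 2099-03-20
==> dial.mhop(n: -31)
<== 2096-08-20


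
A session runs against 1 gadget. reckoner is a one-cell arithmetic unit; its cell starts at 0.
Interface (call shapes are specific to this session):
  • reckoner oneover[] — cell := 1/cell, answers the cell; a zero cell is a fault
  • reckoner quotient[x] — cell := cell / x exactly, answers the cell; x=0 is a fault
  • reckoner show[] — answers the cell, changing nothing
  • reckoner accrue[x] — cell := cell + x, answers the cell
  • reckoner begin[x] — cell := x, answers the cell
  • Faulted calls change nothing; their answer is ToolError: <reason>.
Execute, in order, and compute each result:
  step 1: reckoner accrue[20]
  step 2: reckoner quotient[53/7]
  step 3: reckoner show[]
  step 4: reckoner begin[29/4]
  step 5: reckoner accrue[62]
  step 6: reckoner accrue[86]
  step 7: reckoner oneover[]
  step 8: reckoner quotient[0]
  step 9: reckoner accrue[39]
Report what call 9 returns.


Answer: 24223/621

Derivation:
[in] reckoner accrue x=20
[out] 20
[in] reckoner quotient x=53/7
[out] 140/53
[in] reckoner show
[out] 140/53
[in] reckoner begin x=29/4
[out] 29/4
[in] reckoner accrue x=62
[out] 277/4
[in] reckoner accrue x=86
[out] 621/4
[in] reckoner oneover
[out] 4/621
[in] reckoner quotient x=0
[out] ToolError: division by zero
[in] reckoner accrue x=39
[out] 24223/621


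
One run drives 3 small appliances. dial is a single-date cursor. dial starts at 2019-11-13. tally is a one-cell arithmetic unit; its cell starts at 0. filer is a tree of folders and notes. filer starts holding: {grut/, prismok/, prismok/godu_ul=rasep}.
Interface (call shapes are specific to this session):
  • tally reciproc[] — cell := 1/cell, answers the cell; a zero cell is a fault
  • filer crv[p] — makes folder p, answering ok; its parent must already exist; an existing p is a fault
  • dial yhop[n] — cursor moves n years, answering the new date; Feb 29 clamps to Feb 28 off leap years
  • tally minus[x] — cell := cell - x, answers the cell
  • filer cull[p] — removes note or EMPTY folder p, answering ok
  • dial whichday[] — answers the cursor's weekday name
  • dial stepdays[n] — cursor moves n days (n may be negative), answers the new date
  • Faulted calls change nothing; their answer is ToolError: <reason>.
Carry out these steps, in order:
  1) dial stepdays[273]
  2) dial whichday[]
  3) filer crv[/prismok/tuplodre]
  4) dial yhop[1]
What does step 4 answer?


Answer: 2021-08-12

Derivation:
;; dial stepdays(273) ~> 2020-08-12
;; dial whichday() ~> Wednesday
;; filer crv(/prismok/tuplodre) ~> ok
;; dial yhop(1) ~> 2021-08-12


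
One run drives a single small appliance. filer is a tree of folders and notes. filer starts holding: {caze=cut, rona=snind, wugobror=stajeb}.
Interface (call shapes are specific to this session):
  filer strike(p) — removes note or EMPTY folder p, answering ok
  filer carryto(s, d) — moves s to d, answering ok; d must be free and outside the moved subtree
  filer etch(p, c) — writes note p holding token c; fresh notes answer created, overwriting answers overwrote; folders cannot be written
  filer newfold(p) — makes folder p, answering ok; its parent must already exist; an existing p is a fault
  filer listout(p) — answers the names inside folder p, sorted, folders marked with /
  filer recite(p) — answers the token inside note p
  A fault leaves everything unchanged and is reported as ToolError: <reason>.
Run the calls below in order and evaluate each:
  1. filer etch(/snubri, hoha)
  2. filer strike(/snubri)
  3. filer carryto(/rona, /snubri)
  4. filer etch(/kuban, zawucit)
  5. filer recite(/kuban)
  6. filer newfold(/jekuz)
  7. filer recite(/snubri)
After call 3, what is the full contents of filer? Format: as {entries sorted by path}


Answer: {caze=cut, snubri=snind, wugobror=stajeb}

Derivation:
Using filer etch passing p: /snubri, c: hoha, → created.
Using filer strike passing p: /snubri, yielding ok.
I use filer carryto passing s: /rona, d: /snubri, and observe ok.
I invoke filer etch passing p: /kuban, c: zawucit, and observe created.
I use filer recite passing p: /kuban, giving zawucit.
Invoking filer newfold passing p: /jekuz, and get ok.
Now I run filer recite passing p: /snubri, giving snind.


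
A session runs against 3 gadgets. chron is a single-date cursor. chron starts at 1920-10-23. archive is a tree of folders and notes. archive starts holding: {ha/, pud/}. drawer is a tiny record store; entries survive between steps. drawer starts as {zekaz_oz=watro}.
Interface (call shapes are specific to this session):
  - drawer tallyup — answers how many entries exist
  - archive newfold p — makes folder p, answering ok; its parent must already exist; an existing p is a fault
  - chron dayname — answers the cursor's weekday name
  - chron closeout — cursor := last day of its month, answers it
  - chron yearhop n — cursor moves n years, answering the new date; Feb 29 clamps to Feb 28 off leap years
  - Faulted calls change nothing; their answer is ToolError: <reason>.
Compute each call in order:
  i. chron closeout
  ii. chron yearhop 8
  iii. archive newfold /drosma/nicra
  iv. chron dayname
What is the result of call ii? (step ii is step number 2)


Answer: 1928-10-31

Derivation:
Act: chron closeout[]
Obs: 1920-10-31
Act: chron yearhop[n='8']
Obs: 1928-10-31
Act: archive newfold[p='/drosma/nicra']
Obs: ToolError: no parent
Act: chron dayname[]
Obs: Wednesday


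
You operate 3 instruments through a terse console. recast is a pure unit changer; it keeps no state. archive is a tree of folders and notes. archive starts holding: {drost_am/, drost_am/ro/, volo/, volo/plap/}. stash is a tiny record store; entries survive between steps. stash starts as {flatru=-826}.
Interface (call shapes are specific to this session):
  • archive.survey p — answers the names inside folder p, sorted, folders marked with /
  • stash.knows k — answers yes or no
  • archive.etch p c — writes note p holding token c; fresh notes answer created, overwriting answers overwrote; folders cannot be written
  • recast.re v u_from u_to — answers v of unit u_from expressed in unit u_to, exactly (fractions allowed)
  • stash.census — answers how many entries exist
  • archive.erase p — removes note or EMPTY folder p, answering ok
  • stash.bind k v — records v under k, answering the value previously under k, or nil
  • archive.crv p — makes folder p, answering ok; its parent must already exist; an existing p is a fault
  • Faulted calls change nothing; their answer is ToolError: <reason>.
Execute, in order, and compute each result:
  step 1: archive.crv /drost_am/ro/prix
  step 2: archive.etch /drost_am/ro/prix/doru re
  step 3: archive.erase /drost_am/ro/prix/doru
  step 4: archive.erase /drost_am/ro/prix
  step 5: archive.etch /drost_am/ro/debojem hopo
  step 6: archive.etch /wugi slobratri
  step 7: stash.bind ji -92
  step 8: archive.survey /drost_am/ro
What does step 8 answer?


Answer: [debojem]

Derivation:
→ archive.crv(p→/drost_am/ro/prix)
← ok
→ archive.etch(p→/drost_am/ro/prix/doru, c→re)
← created
→ archive.erase(p→/drost_am/ro/prix/doru)
← ok
→ archive.erase(p→/drost_am/ro/prix)
← ok
→ archive.etch(p→/drost_am/ro/debojem, c→hopo)
← created
→ archive.etch(p→/wugi, c→slobratri)
← created
→ stash.bind(k→ji, v→-92)
← nil
→ archive.survey(p→/drost_am/ro)
← [debojem]


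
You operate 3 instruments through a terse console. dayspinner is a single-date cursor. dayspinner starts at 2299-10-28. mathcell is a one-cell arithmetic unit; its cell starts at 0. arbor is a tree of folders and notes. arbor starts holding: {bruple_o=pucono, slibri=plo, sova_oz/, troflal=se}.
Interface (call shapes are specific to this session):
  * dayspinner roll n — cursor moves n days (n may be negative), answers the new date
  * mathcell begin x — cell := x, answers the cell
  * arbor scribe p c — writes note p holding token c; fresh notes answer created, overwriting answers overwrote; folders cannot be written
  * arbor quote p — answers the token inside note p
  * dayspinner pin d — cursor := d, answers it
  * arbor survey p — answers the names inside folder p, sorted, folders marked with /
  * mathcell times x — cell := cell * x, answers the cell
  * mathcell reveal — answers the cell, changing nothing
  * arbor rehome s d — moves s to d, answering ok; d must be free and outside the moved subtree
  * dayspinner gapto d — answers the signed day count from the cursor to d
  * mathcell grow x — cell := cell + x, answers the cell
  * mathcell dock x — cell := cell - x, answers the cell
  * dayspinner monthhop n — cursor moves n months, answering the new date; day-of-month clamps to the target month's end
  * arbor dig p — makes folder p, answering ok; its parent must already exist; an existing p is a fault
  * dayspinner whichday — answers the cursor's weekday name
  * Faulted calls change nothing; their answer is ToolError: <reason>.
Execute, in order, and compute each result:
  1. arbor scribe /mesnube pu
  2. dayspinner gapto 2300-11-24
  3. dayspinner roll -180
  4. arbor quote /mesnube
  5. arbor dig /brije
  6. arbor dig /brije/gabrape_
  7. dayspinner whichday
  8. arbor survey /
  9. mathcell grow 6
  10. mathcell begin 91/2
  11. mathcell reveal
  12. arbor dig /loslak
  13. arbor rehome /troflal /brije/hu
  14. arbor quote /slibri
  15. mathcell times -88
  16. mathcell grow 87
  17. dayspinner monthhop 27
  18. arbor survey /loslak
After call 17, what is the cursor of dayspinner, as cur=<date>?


Answer: cur=2301-08-01

Derivation:
>> arbor scribe(p=/mesnube, c=pu)
<< created
>> dayspinner gapto(d=2300-11-24)
<< 392
>> dayspinner roll(n=-180)
<< 2299-05-01
>> arbor quote(p=/mesnube)
<< pu
>> arbor dig(p=/brije)
<< ok
>> arbor dig(p=/brije/gabrape_)
<< ok
>> dayspinner whichday()
<< Monday
>> arbor survey(p=/)
<< [brije/, bruple_o, mesnube, slibri, sova_oz/, troflal]
>> mathcell grow(x=6)
<< 6
>> mathcell begin(x=91/2)
<< 91/2
>> mathcell reveal()
<< 91/2
>> arbor dig(p=/loslak)
<< ok
>> arbor rehome(s=/troflal, d=/brije/hu)
<< ok
>> arbor quote(p=/slibri)
<< plo
>> mathcell times(x=-88)
<< -4004
>> mathcell grow(x=87)
<< -3917
>> dayspinner monthhop(n=27)
<< 2301-08-01
>> arbor survey(p=/loslak)
<< []


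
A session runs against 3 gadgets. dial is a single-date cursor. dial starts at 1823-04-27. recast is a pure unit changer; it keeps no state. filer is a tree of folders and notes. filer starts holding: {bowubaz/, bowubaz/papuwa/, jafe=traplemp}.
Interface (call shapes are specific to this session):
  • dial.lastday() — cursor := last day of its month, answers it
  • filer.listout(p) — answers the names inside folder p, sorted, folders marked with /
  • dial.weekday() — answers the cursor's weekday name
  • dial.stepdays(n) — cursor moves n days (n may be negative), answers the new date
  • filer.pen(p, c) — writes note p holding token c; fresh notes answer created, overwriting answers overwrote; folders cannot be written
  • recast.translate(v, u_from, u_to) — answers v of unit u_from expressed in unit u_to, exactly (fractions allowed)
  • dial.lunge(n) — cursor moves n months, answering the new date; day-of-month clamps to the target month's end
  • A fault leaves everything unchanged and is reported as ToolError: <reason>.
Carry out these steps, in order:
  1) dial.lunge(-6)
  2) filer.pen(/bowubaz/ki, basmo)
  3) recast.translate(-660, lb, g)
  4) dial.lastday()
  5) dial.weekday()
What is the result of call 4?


;; 1. dial.lunge(n=-6) == 1822-10-27
;; 2. filer.pen(p=/bowubaz/ki, c=basmo) == created
;; 3. recast.translate(v=-660, u_from=lb, u_to=g) == -1496854821/5000
;; 4. dial.lastday() == 1822-10-31
;; 5. dial.weekday() == Thursday

Answer: 1822-10-31
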